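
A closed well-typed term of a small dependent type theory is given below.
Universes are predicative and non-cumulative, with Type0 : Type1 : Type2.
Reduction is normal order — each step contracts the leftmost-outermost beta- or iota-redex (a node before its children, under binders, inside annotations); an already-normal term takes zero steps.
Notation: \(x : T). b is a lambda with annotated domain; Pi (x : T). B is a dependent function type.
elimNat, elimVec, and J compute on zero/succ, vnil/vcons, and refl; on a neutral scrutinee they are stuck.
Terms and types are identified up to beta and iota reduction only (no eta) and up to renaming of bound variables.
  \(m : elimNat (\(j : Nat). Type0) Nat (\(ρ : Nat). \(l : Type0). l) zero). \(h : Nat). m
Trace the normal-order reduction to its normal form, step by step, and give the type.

reduction (normal order):
  \(m : elimNat (\(j : Nat). Type0) Nat (\(ρ : Nat). \(l : Type0). l) zero). \(h : Nat). m
  ~> \(m : Nat). \(j : Nat). m
the term's type:
  Pi (m : Nat). Pi (j : Nat). Nat


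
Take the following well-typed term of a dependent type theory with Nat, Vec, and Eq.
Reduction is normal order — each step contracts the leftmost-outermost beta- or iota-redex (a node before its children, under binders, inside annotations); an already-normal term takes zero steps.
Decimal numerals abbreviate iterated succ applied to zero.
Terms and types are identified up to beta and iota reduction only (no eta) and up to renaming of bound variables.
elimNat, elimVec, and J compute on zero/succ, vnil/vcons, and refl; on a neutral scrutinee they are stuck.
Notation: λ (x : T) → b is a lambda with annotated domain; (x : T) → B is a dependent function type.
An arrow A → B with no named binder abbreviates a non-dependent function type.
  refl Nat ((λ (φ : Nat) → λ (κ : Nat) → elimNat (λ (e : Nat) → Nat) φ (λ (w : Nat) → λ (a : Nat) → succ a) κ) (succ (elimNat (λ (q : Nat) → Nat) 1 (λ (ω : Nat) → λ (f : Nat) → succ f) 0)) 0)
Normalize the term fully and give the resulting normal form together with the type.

normal form:
  refl Nat 2
type:
  Eq Nat 2 2


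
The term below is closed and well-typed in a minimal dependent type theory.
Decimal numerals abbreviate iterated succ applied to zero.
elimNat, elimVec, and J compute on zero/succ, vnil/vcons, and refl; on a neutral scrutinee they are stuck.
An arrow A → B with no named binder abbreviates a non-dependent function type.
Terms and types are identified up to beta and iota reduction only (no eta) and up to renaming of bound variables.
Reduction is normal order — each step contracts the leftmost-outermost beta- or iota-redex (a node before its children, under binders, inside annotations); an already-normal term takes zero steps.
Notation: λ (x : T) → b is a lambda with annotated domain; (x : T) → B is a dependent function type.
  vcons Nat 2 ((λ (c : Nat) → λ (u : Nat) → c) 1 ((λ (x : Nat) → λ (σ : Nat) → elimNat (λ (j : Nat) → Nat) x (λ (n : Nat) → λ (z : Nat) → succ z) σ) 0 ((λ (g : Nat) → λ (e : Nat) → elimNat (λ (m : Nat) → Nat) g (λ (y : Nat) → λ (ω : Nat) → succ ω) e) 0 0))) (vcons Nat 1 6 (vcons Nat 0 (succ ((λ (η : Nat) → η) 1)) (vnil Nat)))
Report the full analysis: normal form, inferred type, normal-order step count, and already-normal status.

resulting normal form:
  vcons Nat 2 1 (vcons Nat 1 6 (vcons Nat 0 2 (vnil Nat)))
type:
  Vec Nat 3
normal-order step count: 3
started in normal form: no
first redex: a beta-redex


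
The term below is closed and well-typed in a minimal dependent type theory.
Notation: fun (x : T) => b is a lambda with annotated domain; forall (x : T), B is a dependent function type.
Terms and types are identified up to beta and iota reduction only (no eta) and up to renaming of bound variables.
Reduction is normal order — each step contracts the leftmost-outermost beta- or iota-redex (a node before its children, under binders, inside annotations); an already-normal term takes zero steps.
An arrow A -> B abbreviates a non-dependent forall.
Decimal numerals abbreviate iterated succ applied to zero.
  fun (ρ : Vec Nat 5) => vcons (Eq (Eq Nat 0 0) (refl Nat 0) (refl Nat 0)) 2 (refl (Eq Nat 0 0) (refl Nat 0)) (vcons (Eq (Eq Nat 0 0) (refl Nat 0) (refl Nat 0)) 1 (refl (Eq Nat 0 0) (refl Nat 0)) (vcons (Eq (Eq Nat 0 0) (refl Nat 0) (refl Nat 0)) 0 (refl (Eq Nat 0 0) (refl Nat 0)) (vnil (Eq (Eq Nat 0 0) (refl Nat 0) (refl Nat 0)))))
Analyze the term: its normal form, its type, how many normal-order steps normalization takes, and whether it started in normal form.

reduced normal form:
  fun (ρ : Vec Nat 5) => vcons (Eq (Eq Nat 0 0) (refl Nat 0) (refl Nat 0)) 2 (refl (Eq Nat 0 0) (refl Nat 0)) (vcons (Eq (Eq Nat 0 0) (refl Nat 0) (refl Nat 0)) 1 (refl (Eq Nat 0 0) (refl Nat 0)) (vcons (Eq (Eq Nat 0 0) (refl Nat 0) (refl Nat 0)) 0 (refl (Eq Nat 0 0) (refl Nat 0)) (vnil (Eq (Eq Nat 0 0) (refl Nat 0) (refl Nat 0)))))
inferred type:
  Vec Nat 5 -> Vec (Eq (Eq Nat 0 0) (refl Nat 0) (refl Nat 0)) 3
reduction steps (normal order): 0
already normal: yes


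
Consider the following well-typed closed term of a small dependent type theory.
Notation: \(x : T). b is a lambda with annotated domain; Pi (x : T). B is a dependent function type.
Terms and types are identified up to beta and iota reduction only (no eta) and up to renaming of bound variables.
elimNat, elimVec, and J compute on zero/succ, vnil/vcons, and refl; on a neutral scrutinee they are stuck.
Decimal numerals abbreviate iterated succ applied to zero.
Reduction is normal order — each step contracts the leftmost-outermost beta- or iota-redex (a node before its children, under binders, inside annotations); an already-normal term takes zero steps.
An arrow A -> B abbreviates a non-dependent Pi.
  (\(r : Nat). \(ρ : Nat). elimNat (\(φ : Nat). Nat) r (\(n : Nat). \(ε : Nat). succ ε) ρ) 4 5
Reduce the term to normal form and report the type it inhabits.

resulting normal form:
  9
the term's type:
  Nat
observation: contracting a beta-redex first, the term normalizes in 18 steps.


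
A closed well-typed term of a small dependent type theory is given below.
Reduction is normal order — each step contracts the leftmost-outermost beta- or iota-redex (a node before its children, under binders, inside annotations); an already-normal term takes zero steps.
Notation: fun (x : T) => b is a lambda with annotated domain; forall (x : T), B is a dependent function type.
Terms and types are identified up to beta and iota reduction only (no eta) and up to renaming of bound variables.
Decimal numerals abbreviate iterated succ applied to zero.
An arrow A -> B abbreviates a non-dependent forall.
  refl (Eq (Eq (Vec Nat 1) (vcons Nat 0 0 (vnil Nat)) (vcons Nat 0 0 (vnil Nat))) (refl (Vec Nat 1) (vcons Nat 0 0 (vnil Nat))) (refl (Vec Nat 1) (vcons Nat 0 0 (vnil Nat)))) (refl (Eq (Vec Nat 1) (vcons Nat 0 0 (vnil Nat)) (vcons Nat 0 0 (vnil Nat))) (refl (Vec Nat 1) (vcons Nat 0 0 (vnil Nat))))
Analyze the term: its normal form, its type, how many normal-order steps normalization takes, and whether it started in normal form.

reduced normal form:
  refl (Eq (Eq (Vec Nat 1) (vcons Nat 0 0 (vnil Nat)) (vcons Nat 0 0 (vnil Nat))) (refl (Vec Nat 1) (vcons Nat 0 0 (vnil Nat))) (refl (Vec Nat 1) (vcons Nat 0 0 (vnil Nat)))) (refl (Eq (Vec Nat 1) (vcons Nat 0 0 (vnil Nat)) (vcons Nat 0 0 (vnil Nat))) (refl (Vec Nat 1) (vcons Nat 0 0 (vnil Nat))))
the term's type:
  Eq (Eq (Eq (Vec Nat 1) (vcons Nat 0 0 (vnil Nat)) (vcons Nat 0 0 (vnil Nat))) (refl (Vec Nat 1) (vcons Nat 0 0 (vnil Nat))) (refl (Vec Nat 1) (vcons Nat 0 0 (vnil Nat)))) (refl (Eq (Vec Nat 1) (vcons Nat 0 0 (vnil Nat)) (vcons Nat 0 0 (vnil Nat))) (refl (Vec Nat 1) (vcons Nat 0 0 (vnil Nat)))) (refl (Eq (Vec Nat 1) (vcons Nat 0 0 (vnil Nat)) (vcons Nat 0 0 (vnil Nat))) (refl (Vec Nat 1) (vcons Nat 0 0 (vnil Nat))))
steps to reach normal form (normal order): 0
started in normal form: yes


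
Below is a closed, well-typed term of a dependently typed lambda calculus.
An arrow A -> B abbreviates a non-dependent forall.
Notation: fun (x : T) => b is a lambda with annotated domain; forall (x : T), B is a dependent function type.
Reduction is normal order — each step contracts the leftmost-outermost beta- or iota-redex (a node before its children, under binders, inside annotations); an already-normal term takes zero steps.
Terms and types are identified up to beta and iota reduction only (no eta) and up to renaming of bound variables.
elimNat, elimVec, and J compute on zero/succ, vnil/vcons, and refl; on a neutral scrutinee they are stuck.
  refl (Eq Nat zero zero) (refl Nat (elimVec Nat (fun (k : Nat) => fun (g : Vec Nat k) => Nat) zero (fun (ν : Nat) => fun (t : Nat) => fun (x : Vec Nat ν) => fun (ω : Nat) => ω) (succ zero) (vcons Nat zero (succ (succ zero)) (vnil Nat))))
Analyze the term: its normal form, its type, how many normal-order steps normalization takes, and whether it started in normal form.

normal form:
  refl (Eq Nat zero zero) (refl Nat zero)
inferred type:
  Eq (Eq Nat zero zero) (refl Nat zero) (refl Nat zero)
normal-order step count: 6
started in normal form: no
first redex: an elimVec iota-redex


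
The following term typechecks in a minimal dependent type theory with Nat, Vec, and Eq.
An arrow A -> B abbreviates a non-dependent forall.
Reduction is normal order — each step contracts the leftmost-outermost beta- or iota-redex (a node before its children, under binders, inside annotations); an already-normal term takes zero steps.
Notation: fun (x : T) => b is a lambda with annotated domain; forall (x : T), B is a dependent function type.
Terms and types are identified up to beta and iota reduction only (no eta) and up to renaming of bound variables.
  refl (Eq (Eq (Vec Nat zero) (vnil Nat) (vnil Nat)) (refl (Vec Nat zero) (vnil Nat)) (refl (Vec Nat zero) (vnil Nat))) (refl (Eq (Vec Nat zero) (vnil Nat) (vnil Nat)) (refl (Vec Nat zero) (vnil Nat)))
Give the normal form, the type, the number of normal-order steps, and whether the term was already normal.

resulting normal form:
  refl (Eq (Eq (Vec Nat zero) (vnil Nat) (vnil Nat)) (refl (Vec Nat zero) (vnil Nat)) (refl (Vec Nat zero) (vnil Nat))) (refl (Eq (Vec Nat zero) (vnil Nat) (vnil Nat)) (refl (Vec Nat zero) (vnil Nat)))
inferred type:
  Eq (Eq (Eq (Vec Nat zero) (vnil Nat) (vnil Nat)) (refl (Vec Nat zero) (vnil Nat)) (refl (Vec Nat zero) (vnil Nat))) (refl (Eq (Vec Nat zero) (vnil Nat) (vnil Nat)) (refl (Vec Nat zero) (vnil Nat))) (refl (Eq (Vec Nat zero) (vnil Nat) (vnil Nat)) (refl (Vec Nat zero) (vnil Nat)))
steps to reach normal form (normal order): 0
term was already normal: yes


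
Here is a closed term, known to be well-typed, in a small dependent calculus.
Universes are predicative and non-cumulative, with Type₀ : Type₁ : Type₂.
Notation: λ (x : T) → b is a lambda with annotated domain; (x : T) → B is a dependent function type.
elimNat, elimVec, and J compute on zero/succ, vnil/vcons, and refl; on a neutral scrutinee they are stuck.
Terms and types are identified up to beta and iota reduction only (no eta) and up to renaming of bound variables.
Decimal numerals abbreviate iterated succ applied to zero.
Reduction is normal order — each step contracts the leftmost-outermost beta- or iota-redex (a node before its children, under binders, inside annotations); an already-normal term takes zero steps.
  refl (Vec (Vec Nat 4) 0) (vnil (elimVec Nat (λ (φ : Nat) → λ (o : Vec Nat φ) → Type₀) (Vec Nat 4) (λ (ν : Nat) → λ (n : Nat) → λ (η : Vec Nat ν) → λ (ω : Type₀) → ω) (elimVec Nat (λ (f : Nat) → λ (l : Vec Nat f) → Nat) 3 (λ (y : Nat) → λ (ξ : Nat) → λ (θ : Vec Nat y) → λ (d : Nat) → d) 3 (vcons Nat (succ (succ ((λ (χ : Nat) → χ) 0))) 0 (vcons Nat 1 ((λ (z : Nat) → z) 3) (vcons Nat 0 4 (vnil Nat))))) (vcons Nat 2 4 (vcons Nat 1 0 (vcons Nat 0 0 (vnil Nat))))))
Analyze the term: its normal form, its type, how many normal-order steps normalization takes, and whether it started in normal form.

reduced normal form:
  refl (Vec (Vec Nat 4) 0) (vnil (Vec Nat 4))
the term's type:
  Eq (Vec (Vec Nat 4) 0) (vnil (Vec Nat 4)) (vnil (Vec Nat 4))
reduction steps (normal order): 16
already normal: no
first contracted redex: an elimVec iota-redex


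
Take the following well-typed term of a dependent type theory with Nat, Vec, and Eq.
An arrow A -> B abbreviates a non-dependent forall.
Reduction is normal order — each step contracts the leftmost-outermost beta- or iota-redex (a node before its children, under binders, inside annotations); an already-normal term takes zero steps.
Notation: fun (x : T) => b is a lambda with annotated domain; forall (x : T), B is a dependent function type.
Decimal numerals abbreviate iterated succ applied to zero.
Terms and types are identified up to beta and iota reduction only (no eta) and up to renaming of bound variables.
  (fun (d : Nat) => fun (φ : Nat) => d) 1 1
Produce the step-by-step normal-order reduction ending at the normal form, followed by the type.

normal-order reduction:
  (fun (d : Nat) => fun (φ : Nat) => d) 1 1
  ~> (fun (d : Nat) => 1) 1
  ~> 1
the term's type:
  Nat


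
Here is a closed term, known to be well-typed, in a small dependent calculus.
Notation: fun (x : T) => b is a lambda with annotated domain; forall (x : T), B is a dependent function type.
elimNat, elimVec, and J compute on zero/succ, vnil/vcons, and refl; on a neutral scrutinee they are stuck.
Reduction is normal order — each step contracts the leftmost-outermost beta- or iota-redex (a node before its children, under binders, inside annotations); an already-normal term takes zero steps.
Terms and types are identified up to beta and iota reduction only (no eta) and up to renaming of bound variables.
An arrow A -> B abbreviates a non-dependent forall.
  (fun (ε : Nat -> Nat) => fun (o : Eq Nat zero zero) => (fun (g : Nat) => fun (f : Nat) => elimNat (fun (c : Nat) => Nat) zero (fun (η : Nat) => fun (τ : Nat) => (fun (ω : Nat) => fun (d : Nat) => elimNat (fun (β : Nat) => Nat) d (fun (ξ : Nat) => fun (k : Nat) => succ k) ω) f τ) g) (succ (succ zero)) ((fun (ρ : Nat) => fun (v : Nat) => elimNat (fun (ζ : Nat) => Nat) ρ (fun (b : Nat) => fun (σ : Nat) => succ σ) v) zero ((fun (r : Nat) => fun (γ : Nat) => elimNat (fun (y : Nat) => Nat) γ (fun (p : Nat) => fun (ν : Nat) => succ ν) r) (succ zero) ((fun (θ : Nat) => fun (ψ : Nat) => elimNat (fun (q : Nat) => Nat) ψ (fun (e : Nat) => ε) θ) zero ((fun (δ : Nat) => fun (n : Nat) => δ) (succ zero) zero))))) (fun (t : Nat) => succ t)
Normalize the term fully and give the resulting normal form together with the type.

reduced normal form:
  fun (ε : Eq Nat zero zero) => succ (succ (succ (succ zero)))
type:
  Eq Nat zero zero -> Nat


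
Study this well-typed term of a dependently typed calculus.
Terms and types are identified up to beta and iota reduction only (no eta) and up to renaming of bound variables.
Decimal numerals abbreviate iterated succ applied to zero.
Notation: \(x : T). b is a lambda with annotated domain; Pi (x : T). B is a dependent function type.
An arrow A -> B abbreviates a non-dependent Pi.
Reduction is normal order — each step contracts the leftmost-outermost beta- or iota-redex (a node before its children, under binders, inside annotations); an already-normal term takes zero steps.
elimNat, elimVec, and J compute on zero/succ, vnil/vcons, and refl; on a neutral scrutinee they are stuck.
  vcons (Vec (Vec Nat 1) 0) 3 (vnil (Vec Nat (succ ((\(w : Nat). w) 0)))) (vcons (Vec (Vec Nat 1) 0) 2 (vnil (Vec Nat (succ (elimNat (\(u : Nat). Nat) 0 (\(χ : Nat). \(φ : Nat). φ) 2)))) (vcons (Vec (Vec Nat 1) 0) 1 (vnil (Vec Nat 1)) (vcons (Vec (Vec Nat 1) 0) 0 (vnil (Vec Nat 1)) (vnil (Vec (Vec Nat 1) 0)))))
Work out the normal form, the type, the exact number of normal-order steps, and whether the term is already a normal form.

normal form:
  vcons (Vec (Vec Nat 1) 0) 3 (vnil (Vec Nat 1)) (vcons (Vec (Vec Nat 1) 0) 2 (vnil (Vec Nat 1)) (vcons (Vec (Vec Nat 1) 0) 1 (vnil (Vec Nat 1)) (vcons (Vec (Vec Nat 1) 0) 0 (vnil (Vec Nat 1)) (vnil (Vec (Vec Nat 1) 0)))))
type:
  Vec (Vec (Vec Nat 1) 0) 4
reduction steps (normal order): 8
started in normal form: no
first redex: a beta-redex


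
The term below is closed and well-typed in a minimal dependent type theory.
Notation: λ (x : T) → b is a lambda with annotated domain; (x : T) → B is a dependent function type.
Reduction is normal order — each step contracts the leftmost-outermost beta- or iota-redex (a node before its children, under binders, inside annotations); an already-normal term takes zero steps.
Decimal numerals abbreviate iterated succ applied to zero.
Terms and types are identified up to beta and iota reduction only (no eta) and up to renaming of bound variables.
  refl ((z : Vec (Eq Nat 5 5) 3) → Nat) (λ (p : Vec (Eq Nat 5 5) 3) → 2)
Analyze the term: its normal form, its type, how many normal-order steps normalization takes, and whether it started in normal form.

reduced normal form:
  refl ((z : Vec (Eq Nat 5 5) 3) → Nat) (λ (p : Vec (Eq Nat 5 5) 3) → 2)
type:
  Eq ((z : Vec (Eq Nat 5 5) 3) → Nat) (λ (p : Vec (Eq Nat 5 5) 3) → 2) (λ (ξ : Vec (Eq Nat 5 5) 3) → 2)
steps to reach normal form (normal order): 0
term was already normal: yes


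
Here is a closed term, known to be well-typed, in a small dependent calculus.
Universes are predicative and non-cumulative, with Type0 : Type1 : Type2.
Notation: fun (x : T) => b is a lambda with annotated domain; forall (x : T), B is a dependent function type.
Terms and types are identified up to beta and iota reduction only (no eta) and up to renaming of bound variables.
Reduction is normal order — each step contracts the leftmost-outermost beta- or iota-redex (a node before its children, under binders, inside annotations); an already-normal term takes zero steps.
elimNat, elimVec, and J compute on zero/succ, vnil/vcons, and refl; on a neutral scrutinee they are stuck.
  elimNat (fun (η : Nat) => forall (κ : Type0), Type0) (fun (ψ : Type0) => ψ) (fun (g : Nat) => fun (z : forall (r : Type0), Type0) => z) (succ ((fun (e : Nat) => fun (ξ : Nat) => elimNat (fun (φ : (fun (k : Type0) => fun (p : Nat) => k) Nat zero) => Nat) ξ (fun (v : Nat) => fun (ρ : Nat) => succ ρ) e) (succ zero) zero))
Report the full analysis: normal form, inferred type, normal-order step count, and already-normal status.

normal form:
  fun (η : Type0) => η
inferred type:
  forall (η : Type0), Type0
steps to reach normal form (normal order): 13
term was already normal: no
first contracted redex: an elimNat iota-redex


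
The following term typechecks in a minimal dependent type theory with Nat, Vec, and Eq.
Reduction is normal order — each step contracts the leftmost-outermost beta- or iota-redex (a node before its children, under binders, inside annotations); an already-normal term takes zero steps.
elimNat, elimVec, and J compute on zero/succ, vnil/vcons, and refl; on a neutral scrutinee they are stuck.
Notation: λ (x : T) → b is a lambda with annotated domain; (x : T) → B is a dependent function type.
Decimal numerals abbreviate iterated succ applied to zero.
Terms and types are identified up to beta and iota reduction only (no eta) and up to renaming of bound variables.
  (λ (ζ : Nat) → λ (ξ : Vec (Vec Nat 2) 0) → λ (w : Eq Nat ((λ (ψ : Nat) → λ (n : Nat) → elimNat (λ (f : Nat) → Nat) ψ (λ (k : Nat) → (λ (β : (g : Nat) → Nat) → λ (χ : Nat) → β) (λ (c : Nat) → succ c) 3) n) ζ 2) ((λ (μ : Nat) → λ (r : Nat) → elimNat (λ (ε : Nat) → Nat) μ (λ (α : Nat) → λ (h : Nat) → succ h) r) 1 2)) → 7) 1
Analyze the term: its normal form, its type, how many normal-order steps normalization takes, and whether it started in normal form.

reduced normal form:
  λ (ζ : Vec (Vec Nat 2) 0) → λ (ξ : Eq Nat 3 3) → 7
the term's type:
  (ζ : Vec (Vec Nat 2) 0) → (ξ : Eq Nat 3 3) → Nat
steps to reach normal form (normal order): 23
started in normal form: no
first contracted redex: a beta-redex


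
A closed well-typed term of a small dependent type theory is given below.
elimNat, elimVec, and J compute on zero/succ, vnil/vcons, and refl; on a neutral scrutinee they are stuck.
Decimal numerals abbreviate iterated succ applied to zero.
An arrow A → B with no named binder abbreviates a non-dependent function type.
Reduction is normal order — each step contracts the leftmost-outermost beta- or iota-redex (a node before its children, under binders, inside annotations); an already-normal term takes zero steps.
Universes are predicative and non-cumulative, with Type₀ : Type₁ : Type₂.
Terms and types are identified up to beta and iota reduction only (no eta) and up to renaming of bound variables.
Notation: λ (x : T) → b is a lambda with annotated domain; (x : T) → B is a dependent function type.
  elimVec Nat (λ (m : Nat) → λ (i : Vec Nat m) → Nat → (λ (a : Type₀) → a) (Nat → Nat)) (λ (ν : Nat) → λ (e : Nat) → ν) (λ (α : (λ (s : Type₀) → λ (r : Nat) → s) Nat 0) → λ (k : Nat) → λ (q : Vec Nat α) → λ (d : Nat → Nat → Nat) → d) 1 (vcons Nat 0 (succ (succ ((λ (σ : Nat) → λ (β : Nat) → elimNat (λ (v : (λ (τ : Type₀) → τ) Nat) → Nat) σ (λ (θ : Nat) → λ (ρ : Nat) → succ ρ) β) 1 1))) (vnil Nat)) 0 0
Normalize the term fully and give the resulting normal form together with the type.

reduced normal form:
  0
inferred type:
  Nat
observation: the term reaches its normal form after 8 normal-order steps.


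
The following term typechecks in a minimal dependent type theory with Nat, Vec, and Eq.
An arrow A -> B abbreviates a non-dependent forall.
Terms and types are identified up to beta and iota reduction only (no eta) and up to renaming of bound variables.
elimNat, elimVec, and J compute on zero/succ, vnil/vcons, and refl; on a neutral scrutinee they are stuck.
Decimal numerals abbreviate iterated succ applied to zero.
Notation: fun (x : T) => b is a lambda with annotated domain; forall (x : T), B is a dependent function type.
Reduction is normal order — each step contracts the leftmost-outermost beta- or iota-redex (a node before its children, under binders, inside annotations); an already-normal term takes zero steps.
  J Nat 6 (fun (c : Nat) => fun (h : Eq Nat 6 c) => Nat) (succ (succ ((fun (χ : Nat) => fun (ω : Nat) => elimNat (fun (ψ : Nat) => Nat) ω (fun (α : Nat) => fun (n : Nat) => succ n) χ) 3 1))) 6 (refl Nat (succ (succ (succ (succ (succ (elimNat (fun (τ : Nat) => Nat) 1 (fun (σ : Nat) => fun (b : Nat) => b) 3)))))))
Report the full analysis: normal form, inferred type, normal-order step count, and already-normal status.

reduced normal form:
  6
type:
  Nat
normal-order step count: 13
already normal: no
first redex: a J iota-redex


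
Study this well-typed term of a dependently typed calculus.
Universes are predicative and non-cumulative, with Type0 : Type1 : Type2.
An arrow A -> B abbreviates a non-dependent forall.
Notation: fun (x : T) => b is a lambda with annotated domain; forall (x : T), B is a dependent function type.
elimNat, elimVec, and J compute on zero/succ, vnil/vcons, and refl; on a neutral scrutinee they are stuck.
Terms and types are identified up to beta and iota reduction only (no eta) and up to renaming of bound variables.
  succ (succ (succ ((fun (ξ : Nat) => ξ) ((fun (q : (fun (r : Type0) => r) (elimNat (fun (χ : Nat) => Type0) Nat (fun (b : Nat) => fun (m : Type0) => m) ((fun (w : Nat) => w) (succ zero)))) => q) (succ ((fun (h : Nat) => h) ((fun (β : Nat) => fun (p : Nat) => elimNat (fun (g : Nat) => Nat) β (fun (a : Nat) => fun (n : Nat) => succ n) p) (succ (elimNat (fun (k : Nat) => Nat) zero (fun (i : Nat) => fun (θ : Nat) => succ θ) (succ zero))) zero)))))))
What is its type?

inferred type:
  Nat


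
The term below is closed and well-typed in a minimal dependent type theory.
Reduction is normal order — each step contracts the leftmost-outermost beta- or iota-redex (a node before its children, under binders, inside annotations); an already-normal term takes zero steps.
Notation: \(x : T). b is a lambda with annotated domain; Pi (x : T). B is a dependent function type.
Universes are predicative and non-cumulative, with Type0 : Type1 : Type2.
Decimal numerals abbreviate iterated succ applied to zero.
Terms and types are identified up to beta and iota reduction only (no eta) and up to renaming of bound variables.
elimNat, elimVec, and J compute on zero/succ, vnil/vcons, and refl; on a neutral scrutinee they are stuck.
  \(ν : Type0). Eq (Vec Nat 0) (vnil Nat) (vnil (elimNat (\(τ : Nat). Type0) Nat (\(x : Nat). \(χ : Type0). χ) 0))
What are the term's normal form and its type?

reduced normal form:
  \(ν : Type0). Eq (Vec Nat 0) (vnil Nat) (vnil Nat)
the term's type:
  Pi (ν : Type0). Type0
observation: the leftmost-outermost redex is an elimNat iota-redex, and normalization takes 1 step.


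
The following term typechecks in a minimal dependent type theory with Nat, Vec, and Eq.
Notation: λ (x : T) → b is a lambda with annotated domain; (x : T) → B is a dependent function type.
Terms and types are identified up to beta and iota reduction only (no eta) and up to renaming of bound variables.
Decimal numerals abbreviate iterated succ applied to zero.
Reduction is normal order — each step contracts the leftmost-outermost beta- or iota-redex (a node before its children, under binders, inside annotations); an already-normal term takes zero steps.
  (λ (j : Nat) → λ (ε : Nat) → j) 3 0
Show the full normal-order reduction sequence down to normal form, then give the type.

normal-order reduction:
  (λ (j : Nat) → λ (ε : Nat) → j) 3 0
  ~> (λ (j : Nat) → 3) 0
  ~> 3
inferred type:
  Nat


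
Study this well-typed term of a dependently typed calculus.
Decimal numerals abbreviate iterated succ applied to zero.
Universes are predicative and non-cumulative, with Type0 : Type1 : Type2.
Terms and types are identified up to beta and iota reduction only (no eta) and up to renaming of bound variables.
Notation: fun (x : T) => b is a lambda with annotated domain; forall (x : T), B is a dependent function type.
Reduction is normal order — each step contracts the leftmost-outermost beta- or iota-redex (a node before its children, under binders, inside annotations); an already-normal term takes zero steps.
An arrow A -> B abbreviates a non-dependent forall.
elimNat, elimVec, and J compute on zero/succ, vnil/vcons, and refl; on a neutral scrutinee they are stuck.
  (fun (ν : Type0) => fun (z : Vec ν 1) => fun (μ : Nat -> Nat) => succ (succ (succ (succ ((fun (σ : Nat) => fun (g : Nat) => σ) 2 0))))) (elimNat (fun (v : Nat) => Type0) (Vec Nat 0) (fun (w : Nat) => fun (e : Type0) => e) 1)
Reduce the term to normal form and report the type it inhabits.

resulting normal form:
  fun (ν : Vec (Vec Nat 0) 1) => fun (z : Nat -> Nat) => 6
type:
  Vec (Vec Nat 0) 1 -> (Nat -> Nat) -> Nat
observation: contracting a beta-redex first, the term normalizes in 7 steps.


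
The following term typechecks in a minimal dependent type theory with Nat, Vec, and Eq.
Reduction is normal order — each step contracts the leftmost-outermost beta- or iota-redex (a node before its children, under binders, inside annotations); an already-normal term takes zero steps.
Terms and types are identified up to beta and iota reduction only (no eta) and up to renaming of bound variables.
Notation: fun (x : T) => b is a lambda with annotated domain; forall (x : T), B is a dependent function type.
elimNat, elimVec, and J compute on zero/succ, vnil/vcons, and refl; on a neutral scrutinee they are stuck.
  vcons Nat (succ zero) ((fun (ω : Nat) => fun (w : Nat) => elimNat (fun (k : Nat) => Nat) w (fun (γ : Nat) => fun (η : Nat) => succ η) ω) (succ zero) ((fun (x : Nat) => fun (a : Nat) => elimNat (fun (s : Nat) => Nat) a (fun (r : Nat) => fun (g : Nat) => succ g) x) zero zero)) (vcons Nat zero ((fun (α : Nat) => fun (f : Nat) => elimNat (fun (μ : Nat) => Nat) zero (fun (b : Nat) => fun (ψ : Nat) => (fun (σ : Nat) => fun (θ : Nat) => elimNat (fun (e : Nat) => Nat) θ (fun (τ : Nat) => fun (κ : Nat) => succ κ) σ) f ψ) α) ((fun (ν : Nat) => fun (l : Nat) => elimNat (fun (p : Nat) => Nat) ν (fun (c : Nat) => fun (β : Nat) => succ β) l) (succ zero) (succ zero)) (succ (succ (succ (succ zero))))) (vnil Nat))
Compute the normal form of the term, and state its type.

resulting normal form:
  vcons Nat (succ zero) (succ zero) (vcons Nat zero (succ (succ (succ (succ (succ (succ (succ (succ zero)))))))) (vnil Nat))
inferred type:
  Vec Nat (succ (succ zero))
observation: 39 normal-order steps normalize the term, beginning with a beta-redex.


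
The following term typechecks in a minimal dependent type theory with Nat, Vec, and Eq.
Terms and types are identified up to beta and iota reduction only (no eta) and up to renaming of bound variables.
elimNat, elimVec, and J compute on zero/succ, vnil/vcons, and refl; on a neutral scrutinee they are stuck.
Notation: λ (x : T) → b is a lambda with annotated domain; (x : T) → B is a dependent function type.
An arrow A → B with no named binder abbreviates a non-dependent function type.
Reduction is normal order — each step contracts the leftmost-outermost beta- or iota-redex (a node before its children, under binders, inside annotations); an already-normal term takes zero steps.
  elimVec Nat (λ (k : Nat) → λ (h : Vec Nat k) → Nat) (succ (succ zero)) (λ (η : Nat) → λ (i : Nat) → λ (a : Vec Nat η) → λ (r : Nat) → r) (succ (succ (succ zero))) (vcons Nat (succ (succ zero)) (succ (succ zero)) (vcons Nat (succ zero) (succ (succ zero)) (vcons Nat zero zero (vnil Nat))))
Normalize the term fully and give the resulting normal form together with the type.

reduced normal form:
  succ (succ zero)
the term's type:
  Nat


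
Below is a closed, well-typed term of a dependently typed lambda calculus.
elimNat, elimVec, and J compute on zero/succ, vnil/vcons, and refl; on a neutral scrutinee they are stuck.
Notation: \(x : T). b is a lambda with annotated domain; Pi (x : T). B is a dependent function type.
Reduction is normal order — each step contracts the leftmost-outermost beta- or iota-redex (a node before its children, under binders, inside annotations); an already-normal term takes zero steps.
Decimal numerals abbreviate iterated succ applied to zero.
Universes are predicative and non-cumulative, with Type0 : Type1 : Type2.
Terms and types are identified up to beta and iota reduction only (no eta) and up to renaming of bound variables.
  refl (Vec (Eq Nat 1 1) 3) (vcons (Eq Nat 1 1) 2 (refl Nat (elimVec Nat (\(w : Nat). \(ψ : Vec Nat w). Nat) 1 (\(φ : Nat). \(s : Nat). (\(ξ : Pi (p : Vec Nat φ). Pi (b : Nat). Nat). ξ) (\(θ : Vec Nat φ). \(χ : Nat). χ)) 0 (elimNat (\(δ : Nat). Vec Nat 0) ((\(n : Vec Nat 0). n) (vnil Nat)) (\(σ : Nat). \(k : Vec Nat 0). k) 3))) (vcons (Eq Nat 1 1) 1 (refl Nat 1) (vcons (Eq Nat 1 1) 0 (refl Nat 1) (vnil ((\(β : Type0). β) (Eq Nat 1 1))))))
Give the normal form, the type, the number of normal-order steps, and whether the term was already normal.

normal form:
  refl (Vec (Eq Nat 1 1) 3) (vcons (Eq Nat 1 1) 2 (refl Nat 1) (vcons (Eq Nat 1 1) 1 (refl Nat 1) (vcons (Eq Nat 1 1) 0 (refl Nat 1) (vnil (Eq Nat 1 1)))))
the term's type:
  Eq (Vec (Eq Nat 1 1) 3) (vcons (Eq Nat 1 1) 2 (refl Nat 1) (vcons (Eq Nat 1 1) 1 (refl Nat 1) (vcons (Eq Nat 1 1) 0 (refl Nat 1) (vnil (Eq Nat 1 1))))) (vcons (Eq Nat 1 1) 2 (refl Nat 1) (vcons (Eq Nat 1 1) 1 (refl Nat 1) (vcons (Eq Nat 1 1) 0 (refl Nat 1) (vnil (Eq Nat 1 1)))))
steps to reach normal form (normal order): 14
term was already normal: no
first redex: a beta-redex


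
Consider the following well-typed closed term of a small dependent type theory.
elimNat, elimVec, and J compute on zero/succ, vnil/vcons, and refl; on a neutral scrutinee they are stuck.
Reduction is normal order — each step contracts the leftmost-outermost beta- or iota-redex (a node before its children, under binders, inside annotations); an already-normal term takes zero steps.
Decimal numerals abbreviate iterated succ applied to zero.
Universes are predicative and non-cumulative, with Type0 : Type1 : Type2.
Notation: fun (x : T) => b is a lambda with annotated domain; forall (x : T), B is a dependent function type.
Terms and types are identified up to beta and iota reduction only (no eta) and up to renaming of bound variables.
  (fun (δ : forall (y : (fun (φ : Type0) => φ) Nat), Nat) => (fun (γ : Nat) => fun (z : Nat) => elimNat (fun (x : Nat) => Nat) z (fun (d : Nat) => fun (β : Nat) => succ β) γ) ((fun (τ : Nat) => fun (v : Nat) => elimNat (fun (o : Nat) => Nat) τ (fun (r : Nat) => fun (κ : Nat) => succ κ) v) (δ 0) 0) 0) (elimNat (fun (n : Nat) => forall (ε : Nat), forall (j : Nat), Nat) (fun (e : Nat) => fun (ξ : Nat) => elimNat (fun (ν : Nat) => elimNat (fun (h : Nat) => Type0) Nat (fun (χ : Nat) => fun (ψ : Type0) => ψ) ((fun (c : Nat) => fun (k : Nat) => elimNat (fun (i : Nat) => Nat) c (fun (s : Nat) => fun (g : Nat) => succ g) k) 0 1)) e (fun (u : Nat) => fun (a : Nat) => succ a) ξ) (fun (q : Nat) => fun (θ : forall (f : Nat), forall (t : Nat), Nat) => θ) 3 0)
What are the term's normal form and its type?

resulting normal form:
  0
type:
  Nat


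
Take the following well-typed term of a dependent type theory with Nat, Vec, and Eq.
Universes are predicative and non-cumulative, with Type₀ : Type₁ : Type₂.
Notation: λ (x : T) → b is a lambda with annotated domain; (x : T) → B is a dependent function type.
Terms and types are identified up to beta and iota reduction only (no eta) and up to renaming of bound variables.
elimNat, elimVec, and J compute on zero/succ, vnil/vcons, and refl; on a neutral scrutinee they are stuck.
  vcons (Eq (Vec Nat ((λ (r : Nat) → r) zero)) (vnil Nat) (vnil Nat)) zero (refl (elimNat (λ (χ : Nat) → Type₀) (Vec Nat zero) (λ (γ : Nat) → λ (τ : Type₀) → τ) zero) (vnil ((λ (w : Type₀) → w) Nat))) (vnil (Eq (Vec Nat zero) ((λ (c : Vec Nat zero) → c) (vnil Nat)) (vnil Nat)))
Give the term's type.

the term's type:
  Vec (Eq (Vec Nat zero) (vnil Nat) (vnil Nat)) (succ zero)


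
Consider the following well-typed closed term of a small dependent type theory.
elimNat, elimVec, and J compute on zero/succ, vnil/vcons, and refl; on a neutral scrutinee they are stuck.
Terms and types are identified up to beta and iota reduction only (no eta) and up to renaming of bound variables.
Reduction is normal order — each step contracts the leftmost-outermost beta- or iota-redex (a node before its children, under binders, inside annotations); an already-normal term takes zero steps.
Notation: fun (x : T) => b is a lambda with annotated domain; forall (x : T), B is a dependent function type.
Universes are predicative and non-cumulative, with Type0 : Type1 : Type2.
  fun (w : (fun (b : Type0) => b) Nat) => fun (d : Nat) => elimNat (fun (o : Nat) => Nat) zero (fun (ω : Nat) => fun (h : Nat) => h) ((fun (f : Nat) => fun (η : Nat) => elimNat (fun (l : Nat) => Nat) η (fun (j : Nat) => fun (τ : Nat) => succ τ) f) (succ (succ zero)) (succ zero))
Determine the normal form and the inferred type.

resulting normal form:
  fun (w : Nat) => fun (b : Nat) => zero
inferred type:
  forall (w : Nat), forall (b : Nat), Nat
observation: 20 normal-order steps separate the term from its normal form.


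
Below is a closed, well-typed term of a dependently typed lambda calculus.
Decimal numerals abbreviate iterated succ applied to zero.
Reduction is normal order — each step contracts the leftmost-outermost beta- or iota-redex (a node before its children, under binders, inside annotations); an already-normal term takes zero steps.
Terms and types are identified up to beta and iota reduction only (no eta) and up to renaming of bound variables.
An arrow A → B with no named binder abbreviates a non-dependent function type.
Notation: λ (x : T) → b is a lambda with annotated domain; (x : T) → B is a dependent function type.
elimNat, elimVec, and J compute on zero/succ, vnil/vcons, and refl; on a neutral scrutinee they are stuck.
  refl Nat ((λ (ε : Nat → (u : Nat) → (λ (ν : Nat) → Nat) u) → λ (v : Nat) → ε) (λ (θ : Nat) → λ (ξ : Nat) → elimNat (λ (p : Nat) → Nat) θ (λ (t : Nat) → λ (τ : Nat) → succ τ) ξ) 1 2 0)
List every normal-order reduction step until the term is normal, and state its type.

normal-order reduction sequence:
  refl Nat ((λ (ε : Nat → (u : Nat) → (λ (ν : Nat) → Nat) u) → λ (v : Nat) → ε) (λ (θ : Nat) → λ (ξ : Nat) → elimNat (λ (p : Nat) → Nat) θ (λ (t : Nat) → λ (τ : Nat) → succ τ) ξ) 1 2 0)
  ~> refl Nat ((λ (ε : Nat) → λ (u : Nat) → λ (ν : Nat) → elimNat (λ (v : Nat) → Nat) u (λ (θ : Nat) → λ (ξ : Nat) → succ ξ) ν) 1 2 0)
  ~> refl Nat ((λ (ε : Nat) → λ (u : Nat) → elimNat (λ (ν : Nat) → Nat) ε (λ (v : Nat) → λ (θ : Nat) → succ θ) u) 2 0)
  ~> refl Nat ((λ (ε : Nat) → elimNat (λ (u : Nat) → Nat) 2 (λ (ν : Nat) → λ (v : Nat) → succ v) ε) 0)
  ~> refl Nat (elimNat (λ (ε : Nat) → Nat) 2 (λ (u : Nat) → λ (ν : Nat) → succ ν) 0)
  ~> refl Nat 2
type:
  Eq Nat 2 2


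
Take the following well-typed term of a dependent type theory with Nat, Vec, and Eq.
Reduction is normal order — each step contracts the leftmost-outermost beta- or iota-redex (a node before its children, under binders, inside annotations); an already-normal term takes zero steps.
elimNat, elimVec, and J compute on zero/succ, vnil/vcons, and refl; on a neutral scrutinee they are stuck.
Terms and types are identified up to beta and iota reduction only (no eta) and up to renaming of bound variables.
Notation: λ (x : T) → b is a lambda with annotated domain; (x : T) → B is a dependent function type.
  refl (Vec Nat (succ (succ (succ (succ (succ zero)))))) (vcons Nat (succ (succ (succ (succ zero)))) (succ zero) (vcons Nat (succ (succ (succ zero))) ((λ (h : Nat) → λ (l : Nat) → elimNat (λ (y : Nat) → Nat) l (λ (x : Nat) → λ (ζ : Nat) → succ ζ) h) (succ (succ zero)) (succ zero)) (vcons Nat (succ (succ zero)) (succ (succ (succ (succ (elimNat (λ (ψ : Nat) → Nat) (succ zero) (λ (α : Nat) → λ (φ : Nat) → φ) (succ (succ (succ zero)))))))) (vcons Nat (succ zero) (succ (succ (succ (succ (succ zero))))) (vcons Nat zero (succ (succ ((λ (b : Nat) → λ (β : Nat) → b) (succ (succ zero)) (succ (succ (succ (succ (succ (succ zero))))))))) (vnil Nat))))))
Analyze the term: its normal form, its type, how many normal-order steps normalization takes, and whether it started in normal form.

normal form:
  refl (Vec Nat (succ (succ (succ (succ (succ zero)))))) (vcons Nat (succ (succ (succ (succ zero)))) (succ zero) (vcons Nat (succ (succ (succ zero))) (succ (succ (succ zero))) (vcons Nat (succ (succ zero)) (succ (succ (succ (succ (succ zero))))) (vcons Nat (succ zero) (succ (succ (succ (succ (succ zero))))) (vcons Nat zero (succ (succ (succ (succ zero)))) (vnil Nat))))))
inferred type:
  Eq (Vec Nat (succ (succ (succ (succ (succ zero)))))) (vcons Nat (succ (succ (succ (succ zero)))) (succ zero) (vcons Nat (succ (succ (succ zero))) (succ (succ (succ zero))) (vcons Nat (succ (succ zero)) (succ (succ (succ (succ (succ zero))))) (vcons Nat (succ zero) (succ (succ (succ (succ (succ zero))))) (vcons Nat zero (succ (succ (succ (succ zero)))) (vnil Nat)))))) (vcons Nat (succ (succ (succ (succ zero)))) (succ zero) (vcons Nat (succ (succ (succ zero))) (succ (succ (succ zero))) (vcons Nat (succ (succ zero)) (succ (succ (succ (succ (succ zero))))) (vcons Nat (succ zero) (succ (succ (succ (succ (succ zero))))) (vcons Nat zero (succ (succ (succ (succ zero)))) (vnil Nat))))))
steps to reach normal form (normal order): 21
started in normal form: no
first redex: a beta-redex


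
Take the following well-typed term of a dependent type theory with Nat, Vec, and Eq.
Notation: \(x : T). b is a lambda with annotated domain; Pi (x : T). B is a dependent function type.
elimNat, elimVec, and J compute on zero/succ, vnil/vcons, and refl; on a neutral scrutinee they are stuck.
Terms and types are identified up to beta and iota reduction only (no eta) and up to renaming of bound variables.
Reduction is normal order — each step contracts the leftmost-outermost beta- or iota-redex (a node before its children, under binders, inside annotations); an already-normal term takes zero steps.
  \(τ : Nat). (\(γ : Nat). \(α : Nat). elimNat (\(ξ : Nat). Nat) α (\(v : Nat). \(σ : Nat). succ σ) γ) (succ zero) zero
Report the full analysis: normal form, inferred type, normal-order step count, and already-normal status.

normal form:
  \(τ : Nat). succ zero
inferred type:
  Pi (τ : Nat). Nat
normal-order step count: 6
already normal: no
first contracted redex: a beta-redex
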